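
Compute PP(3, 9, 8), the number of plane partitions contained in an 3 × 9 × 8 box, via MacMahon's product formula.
PP(3, 9, 8) = 198520691512

Evaluate the triple product over i = 1..3, j = 1..9, k = 1..8. The factors are (2/1) · (3/2) · (4/3) · (5/4) · (6/5) · (7/6) · (8/7) · (9/8) · … (216 factors total). The numerators and denominators telescope so the product is an integer; carrying out the multiplication exactly gives PP(3, 9, 8) = 198520691512.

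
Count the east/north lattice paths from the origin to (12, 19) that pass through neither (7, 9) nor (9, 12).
Number of paths = 85222605

Inclusion–exclusion. Total paths: C(31, 12) = 141120525. Through P₁: C(16, 7)·C(15, 5) = 34354320. Through P₂: C(21, 9)·C(10, 3) = 35271600. Since P₁ is strictly southwest of P₂, a monotone path through both must visit P₁ then P₂; paths through both = C(16, 7)·C(5, 2)·C(10, 3) = 13728000. Avoid both = 141120525 − 34354320 − 35271600 + 13728000 = 85222605.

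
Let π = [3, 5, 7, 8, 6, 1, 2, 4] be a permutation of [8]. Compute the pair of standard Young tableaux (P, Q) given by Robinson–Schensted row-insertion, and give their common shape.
P = [1, 2, 4, 8] / [3, 5, 6] / [7];  Q = [1, 2, 3, 4] / [5, 7, 8] / [6];  common shape = (4, 3, 1)

Row-insert the values π_1, π_2, … into P one at a time, bumping the leftmost entry strictly greater than the inserted value down to the next row. The recording tableau Q records, in position (i, j), the step at which that cell was added to P.
  Insert 3 (step 1): P = [3];  Q = [1]
  Insert 5 (step 2): P = [3, 5];  Q = [1, 2]
  Insert 7 (step 3): P = [3, 5, 7];  Q = [1, 2, 3]
  Insert 8 (step 4): P = [3, 5, 7, 8];  Q = [1, 2, 3, 4]
  Insert 6 (step 5): P = [3, 5, 6, 8] / [7];  Q = [1, 2, 3, 4] / [5]
  Insert 1 (step 6): P = [1, 5, 6, 8] / [3] / [7];  Q = [1, 2, 3, 4] / [5] / [6]
  Insert 2 (step 7): P = [1, 2, 6, 8] / [3, 5] / [7];  Q = [1, 2, 3, 4] / [5, 7] / [6]
  Insert 4 (step 8): P = [1, 2, 4, 8] / [3, 5, 6] / [7];  Q = [1, 2, 3, 4] / [5, 7, 8] / [6]
Final shape: (4, 3, 1).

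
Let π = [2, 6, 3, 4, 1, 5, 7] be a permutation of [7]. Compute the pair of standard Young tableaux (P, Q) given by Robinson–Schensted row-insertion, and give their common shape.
P = [1, 3, 4, 5, 7] / [2] / [6];  Q = [1, 2, 4, 6, 7] / [3] / [5];  common shape = (5, 1, 1)

Row-insert the values π_1, π_2, … into P one at a time, bumping the leftmost entry strictly greater than the inserted value down to the next row. The recording tableau Q records, in position (i, j), the step at which that cell was added to P.
  Insert 2 (step 1): P = [2];  Q = [1]
  Insert 6 (step 2): P = [2, 6];  Q = [1, 2]
  Insert 3 (step 3): P = [2, 3] / [6];  Q = [1, 2] / [3]
  Insert 4 (step 4): P = [2, 3, 4] / [6];  Q = [1, 2, 4] / [3]
  Insert 1 (step 5): P = [1, 3, 4] / [2] / [6];  Q = [1, 2, 4] / [3] / [5]
  Insert 5 (step 6): P = [1, 3, 4, 5] / [2] / [6];  Q = [1, 2, 4, 6] / [3] / [5]
  Insert 7 (step 7): P = [1, 3, 4, 5, 7] / [2] / [6];  Q = [1, 2, 4, 6, 7] / [3] / [5]
Final shape: (5, 1, 1).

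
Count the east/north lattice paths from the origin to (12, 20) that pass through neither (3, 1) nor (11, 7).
Number of paths = 197887872

Inclusion–exclusion. Total paths: C(32, 12) = 225792840. Through P₁: C(4, 3)·C(28, 9) = 27627600. Through P₂: C(18, 11)·C(14, 1) = 445536. Since P₁ is strictly southwest of P₂, a monotone path through both must visit P₁ then P₂; paths through both = C(4, 3)·C(14, 8)·C(14, 1) = 168168. Avoid both = 225792840 − 27627600 − 445536 + 168168 = 197887872.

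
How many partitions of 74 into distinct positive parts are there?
q(74) = 44046

A partition into distinct parts is a strictly decreasing sequence summing to n. The recurrence d(n, m) = d(n, m−1) + d(n−m, m−1) (use part m at most once) with q(n) = d(n, n) gives q(74) = 44046. (Euler's theorem: # distinct-part partitions = # odd-part partitions.)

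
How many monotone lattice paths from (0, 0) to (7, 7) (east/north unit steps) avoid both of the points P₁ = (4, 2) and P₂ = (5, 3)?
Number of paths = 2202

Inclusion–exclusion. Total paths: C(14, 7) = 3432. Through P₁: C(6, 4)·C(8, 3) = 840. Through P₂: C(8, 5)·C(6, 2) = 840. Since P₁ is strictly southwest of P₂, a monotone path through both must visit P₁ then P₂; paths through both = C(6, 4)·C(2, 1)·C(6, 2) = 450. Avoid both = 3432 − 840 − 840 + 450 = 2202.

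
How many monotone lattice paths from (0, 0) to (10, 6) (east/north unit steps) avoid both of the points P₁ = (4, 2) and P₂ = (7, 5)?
Number of paths = 2890

Inclusion–exclusion. Total paths: C(16, 10) = 8008. Through P₁: C(6, 4)·C(10, 6) = 3150. Through P₂: C(12, 7)·C(4, 3) = 3168. Since P₁ is strictly southwest of P₂, a monotone path through both must visit P₁ then P₂; paths through both = C(6, 4)·C(6, 3)·C(4, 3) = 1200. Avoid both = 8008 − 3150 − 3168 + 1200 = 2890.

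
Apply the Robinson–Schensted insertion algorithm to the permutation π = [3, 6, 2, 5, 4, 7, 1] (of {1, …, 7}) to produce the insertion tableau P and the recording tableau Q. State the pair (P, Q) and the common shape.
P = [1, 4, 7] / [2, 5] / [3] / [6];  Q = [1, 2, 6] / [3, 4] / [5] / [7];  common shape = (3, 2, 1, 1)

Row-insert the values π_1, π_2, … into P one at a time, bumping the leftmost entry strictly greater than the inserted value down to the next row. The recording tableau Q records, in position (i, j), the step at which that cell was added to P.
  Insert 3 (step 1): P = [3];  Q = [1]
  Insert 6 (step 2): P = [3, 6];  Q = [1, 2]
  Insert 2 (step 3): P = [2, 6] / [3];  Q = [1, 2] / [3]
  Insert 5 (step 4): P = [2, 5] / [3, 6];  Q = [1, 2] / [3, 4]
  Insert 4 (step 5): P = [2, 4] / [3, 5] / [6];  Q = [1, 2] / [3, 4] / [5]
  Insert 7 (step 6): P = [2, 4, 7] / [3, 5] / [6];  Q = [1, 2, 6] / [3, 4] / [5]
  Insert 1 (step 7): P = [1, 4, 7] / [2, 5] / [3] / [6];  Q = [1, 2, 6] / [3, 4] / [5] / [7]
Final shape: (3, 2, 1, 1).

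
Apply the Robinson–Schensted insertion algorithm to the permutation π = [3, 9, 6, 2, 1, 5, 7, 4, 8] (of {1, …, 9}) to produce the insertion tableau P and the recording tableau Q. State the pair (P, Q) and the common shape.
P = [1, 4, 7, 8] / [2, 5] / [3, 6] / [9];  Q = [1, 2, 7, 9] / [3, 6] / [4, 8] / [5];  common shape = (4, 2, 2, 1)

Row-insert the values π_1, π_2, … into P one at a time, bumping the leftmost entry strictly greater than the inserted value down to the next row. The recording tableau Q records, in position (i, j), the step at which that cell was added to P.
  Insert 3 (step 1): P = [3];  Q = [1]
  Insert 9 (step 2): P = [3, 9];  Q = [1, 2]
  Insert 6 (step 3): P = [3, 6] / [9];  Q = [1, 2] / [3]
  Insert 2 (step 4): P = [2, 6] / [3] / [9];  Q = [1, 2] / [3] / [4]
  Insert 1 (step 5): P = [1, 6] / [2] / [3] / [9];  Q = [1, 2] / [3] / [4] / [5]
  Insert 5 (step 6): P = [1, 5] / [2, 6] / [3] / [9];  Q = [1, 2] / [3, 6] / [4] / [5]
  Insert 7 (step 7): P = [1, 5, 7] / [2, 6] / [3] / [9];  Q = [1, 2, 7] / [3, 6] / [4] / [5]
  Insert 4 (step 8): P = [1, 4, 7] / [2, 5] / [3, 6] / [9];  Q = [1, 2, 7] / [3, 6] / [4, 8] / [5]
  Insert 8 (step 9): P = [1, 4, 7, 8] / [2, 5] / [3, 6] / [9];  Q = [1, 2, 7, 9] / [3, 6] / [4, 8] / [5]
Final shape: (4, 2, 2, 1).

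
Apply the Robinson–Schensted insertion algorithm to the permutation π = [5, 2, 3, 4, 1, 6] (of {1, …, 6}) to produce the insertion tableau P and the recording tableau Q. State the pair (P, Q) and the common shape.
P = [1, 3, 4, 6] / [2] / [5];  Q = [1, 3, 4, 6] / [2] / [5];  common shape = (4, 1, 1)

Row-insert the values π_1, π_2, … into P one at a time, bumping the leftmost entry strictly greater than the inserted value down to the next row. The recording tableau Q records, in position (i, j), the step at which that cell was added to P.
  Insert 5 (step 1): P = [5];  Q = [1]
  Insert 2 (step 2): P = [2] / [5];  Q = [1] / [2]
  Insert 3 (step 3): P = [2, 3] / [5];  Q = [1, 3] / [2]
  Insert 4 (step 4): P = [2, 3, 4] / [5];  Q = [1, 3, 4] / [2]
  Insert 1 (step 5): P = [1, 3, 4] / [2] / [5];  Q = [1, 3, 4] / [2] / [5]
  Insert 6 (step 6): P = [1, 3, 4, 6] / [2] / [5];  Q = [1, 3, 4, 6] / [2] / [5]
Final shape: (4, 1, 1).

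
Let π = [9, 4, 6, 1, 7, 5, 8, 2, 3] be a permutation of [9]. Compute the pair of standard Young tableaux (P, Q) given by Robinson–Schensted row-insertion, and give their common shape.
P = [1, 2, 3, 8] / [4, 5, 7] / [6] / [9];  Q = [1, 3, 5, 7] / [2, 6, 9] / [4] / [8];  common shape = (4, 3, 1, 1)

Row-insert the values π_1, π_2, … into P one at a time, bumping the leftmost entry strictly greater than the inserted value down to the next row. The recording tableau Q records, in position (i, j), the step at which that cell was added to P.
  Insert 9 (step 1): P = [9];  Q = [1]
  Insert 4 (step 2): P = [4] / [9];  Q = [1] / [2]
  Insert 6 (step 3): P = [4, 6] / [9];  Q = [1, 3] / [2]
  Insert 1 (step 4): P = [1, 6] / [4] / [9];  Q = [1, 3] / [2] / [4]
  Insert 7 (step 5): P = [1, 6, 7] / [4] / [9];  Q = [1, 3, 5] / [2] / [4]
  Insert 5 (step 6): P = [1, 5, 7] / [4, 6] / [9];  Q = [1, 3, 5] / [2, 6] / [4]
  Insert 8 (step 7): P = [1, 5, 7, 8] / [4, 6] / [9];  Q = [1, 3, 5, 7] / [2, 6] / [4]
  Insert 2 (step 8): P = [1, 2, 7, 8] / [4, 5] / [6] / [9];  Q = [1, 3, 5, 7] / [2, 6] / [4] / [8]
  Insert 3 (step 9): P = [1, 2, 3, 8] / [4, 5, 7] / [6] / [9];  Q = [1, 3, 5, 7] / [2, 6, 9] / [4] / [8]
Final shape: (4, 3, 1, 1).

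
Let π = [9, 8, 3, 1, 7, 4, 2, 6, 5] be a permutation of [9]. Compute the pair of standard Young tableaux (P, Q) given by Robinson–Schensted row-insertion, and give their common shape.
P = [1, 2, 5] / [3, 4, 6] / [7] / [8] / [9];  Q = [1, 5, 8] / [2, 6, 9] / [3] / [4] / [7];  common shape = (3, 3, 1, 1, 1)

Row-insert the values π_1, π_2, … into P one at a time, bumping the leftmost entry strictly greater than the inserted value down to the next row. The recording tableau Q records, in position (i, j), the step at which that cell was added to P.
  Insert 9 (step 1): P = [9];  Q = [1]
  Insert 8 (step 2): P = [8] / [9];  Q = [1] / [2]
  Insert 3 (step 3): P = [3] / [8] / [9];  Q = [1] / [2] / [3]
  Insert 1 (step 4): P = [1] / [3] / [8] / [9];  Q = [1] / [2] / [3] / [4]
  Insert 7 (step 5): P = [1, 7] / [3] / [8] / [9];  Q = [1, 5] / [2] / [3] / [4]
  Insert 4 (step 6): P = [1, 4] / [3, 7] / [8] / [9];  Q = [1, 5] / [2, 6] / [3] / [4]
  Insert 2 (step 7): P = [1, 2] / [3, 4] / [7] / [8] / [9];  Q = [1, 5] / [2, 6] / [3] / [4] / [7]
  Insert 6 (step 8): P = [1, 2, 6] / [3, 4] / [7] / [8] / [9];  Q = [1, 5, 8] / [2, 6] / [3] / [4] / [7]
  Insert 5 (step 9): P = [1, 2, 5] / [3, 4, 6] / [7] / [8] / [9];  Q = [1, 5, 8] / [2, 6, 9] / [3] / [4] / [7]
Final shape: (3, 3, 1, 1, 1).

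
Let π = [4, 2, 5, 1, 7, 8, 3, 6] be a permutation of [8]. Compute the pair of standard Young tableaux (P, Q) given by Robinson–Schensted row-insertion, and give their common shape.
P = [1, 3, 6, 8] / [2, 5, 7] / [4];  Q = [1, 3, 5, 6] / [2, 7, 8] / [4];  common shape = (4, 3, 1)

Row-insert the values π_1, π_2, … into P one at a time, bumping the leftmost entry strictly greater than the inserted value down to the next row. The recording tableau Q records, in position (i, j), the step at which that cell was added to P.
  Insert 4 (step 1): P = [4];  Q = [1]
  Insert 2 (step 2): P = [2] / [4];  Q = [1] / [2]
  Insert 5 (step 3): P = [2, 5] / [4];  Q = [1, 3] / [2]
  Insert 1 (step 4): P = [1, 5] / [2] / [4];  Q = [1, 3] / [2] / [4]
  Insert 7 (step 5): P = [1, 5, 7] / [2] / [4];  Q = [1, 3, 5] / [2] / [4]
  Insert 8 (step 6): P = [1, 5, 7, 8] / [2] / [4];  Q = [1, 3, 5, 6] / [2] / [4]
  Insert 3 (step 7): P = [1, 3, 7, 8] / [2, 5] / [4];  Q = [1, 3, 5, 6] / [2, 7] / [4]
  Insert 6 (step 8): P = [1, 3, 6, 8] / [2, 5, 7] / [4];  Q = [1, 3, 5, 6] / [2, 7, 8] / [4]
Final shape: (4, 3, 1).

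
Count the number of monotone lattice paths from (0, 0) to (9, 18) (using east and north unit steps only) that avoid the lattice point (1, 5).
Number of paths = 3465885

Total paths from (0, 0) to (9, 18): C(27, 9) = 4686825. Paths through (1, 5): (paths (0, 0) → (1, 5)) × (paths (1, 5) → (9, 18)) = C(6, 1) · C(21, 8) = 6 · 203490 = 1220940. Avoidance count = 4686825 − 1220940 = 3465885.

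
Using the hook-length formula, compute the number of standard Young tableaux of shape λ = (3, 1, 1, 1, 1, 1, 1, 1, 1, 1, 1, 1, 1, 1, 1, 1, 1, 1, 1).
# SYT of shape (3, 1, 1, 1, 1, 1, 1, 1, 1, 1, 1, 1, 1, 1, 1, 1, 1, 1, 1) = 190

Hook-length formula: f^λ = n! / Π hook(c), product over all cells c of the Young diagram. For λ = (3, 1, 1, 1, 1, 1, 1, 1, 1, 1, 1, 1, 1, 1, 1, 1, 1, 1, 1), n = 21 boxes. Hook lengths by row (left-to-right, top-to-bottom): [21, 2, 1]; [18]; [17]; [16]; [15]; [14]; [13]; [12]; [11]; [10]; [9]; [8]; [7]; [6]; [5]; [4]; [3]; [2]; [1]. Product of hooks = 268899695640576000. So f^λ = 21! / 268899695640576000 = 51090942171709440000 / 268899695640576000 = 190.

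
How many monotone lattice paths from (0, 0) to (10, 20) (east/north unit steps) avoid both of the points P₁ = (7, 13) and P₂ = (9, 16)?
Number of paths = 14403740

Inclusion–exclusion. Total paths: C(30, 10) = 30045015. Through P₁: C(20, 7)·C(10, 3) = 9302400. Through P₂: C(25, 9)·C(5, 1) = 10214875. Since P₁ is strictly southwest of P₂, a monotone path through both must visit P₁ then P₂; paths through both = C(20, 7)·C(5, 2)·C(5, 1) = 3876000. Avoid both = 30045015 − 9302400 − 10214875 + 3876000 = 14403740.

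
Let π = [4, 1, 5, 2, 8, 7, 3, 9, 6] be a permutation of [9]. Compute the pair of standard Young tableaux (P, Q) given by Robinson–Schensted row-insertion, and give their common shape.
P = [1, 2, 3, 6] / [4, 5, 7, 9] / [8];  Q = [1, 3, 5, 8] / [2, 4, 6, 9] / [7];  common shape = (4, 4, 1)

Row-insert the values π_1, π_2, … into P one at a time, bumping the leftmost entry strictly greater than the inserted value down to the next row. The recording tableau Q records, in position (i, j), the step at which that cell was added to P.
  Insert 4 (step 1): P = [4];  Q = [1]
  Insert 1 (step 2): P = [1] / [4];  Q = [1] / [2]
  Insert 5 (step 3): P = [1, 5] / [4];  Q = [1, 3] / [2]
  Insert 2 (step 4): P = [1, 2] / [4, 5];  Q = [1, 3] / [2, 4]
  Insert 8 (step 5): P = [1, 2, 8] / [4, 5];  Q = [1, 3, 5] / [2, 4]
  Insert 7 (step 6): P = [1, 2, 7] / [4, 5, 8];  Q = [1, 3, 5] / [2, 4, 6]
  Insert 3 (step 7): P = [1, 2, 3] / [4, 5, 7] / [8];  Q = [1, 3, 5] / [2, 4, 6] / [7]
  Insert 9 (step 8): P = [1, 2, 3, 9] / [4, 5, 7] / [8];  Q = [1, 3, 5, 8] / [2, 4, 6] / [7]
  Insert 6 (step 9): P = [1, 2, 3, 6] / [4, 5, 7, 9] / [8];  Q = [1, 3, 5, 8] / [2, 4, 6, 9] / [7]
Final shape: (4, 4, 1).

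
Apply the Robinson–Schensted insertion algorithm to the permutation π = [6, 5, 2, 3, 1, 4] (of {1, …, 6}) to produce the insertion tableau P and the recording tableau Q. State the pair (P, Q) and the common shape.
P = [1, 3, 4] / [2] / [5] / [6];  Q = [1, 4, 6] / [2] / [3] / [5];  common shape = (3, 1, 1, 1)

Row-insert the values π_1, π_2, … into P one at a time, bumping the leftmost entry strictly greater than the inserted value down to the next row. The recording tableau Q records, in position (i, j), the step at which that cell was added to P.
  Insert 6 (step 1): P = [6];  Q = [1]
  Insert 5 (step 2): P = [5] / [6];  Q = [1] / [2]
  Insert 2 (step 3): P = [2] / [5] / [6];  Q = [1] / [2] / [3]
  Insert 3 (step 4): P = [2, 3] / [5] / [6];  Q = [1, 4] / [2] / [3]
  Insert 1 (step 5): P = [1, 3] / [2] / [5] / [6];  Q = [1, 4] / [2] / [3] / [5]
  Insert 4 (step 6): P = [1, 3, 4] / [2] / [5] / [6];  Q = [1, 4, 6] / [2] / [3] / [5]
Final shape: (3, 1, 1, 1).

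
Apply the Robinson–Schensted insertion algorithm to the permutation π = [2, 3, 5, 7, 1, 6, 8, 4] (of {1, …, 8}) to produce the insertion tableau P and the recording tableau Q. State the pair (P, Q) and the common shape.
P = [1, 3, 4, 6, 8] / [2, 5] / [7];  Q = [1, 2, 3, 4, 7] / [5, 6] / [8];  common shape = (5, 2, 1)

Row-insert the values π_1, π_2, … into P one at a time, bumping the leftmost entry strictly greater than the inserted value down to the next row. The recording tableau Q records, in position (i, j), the step at which that cell was added to P.
  Insert 2 (step 1): P = [2];  Q = [1]
  Insert 3 (step 2): P = [2, 3];  Q = [1, 2]
  Insert 5 (step 3): P = [2, 3, 5];  Q = [1, 2, 3]
  Insert 7 (step 4): P = [2, 3, 5, 7];  Q = [1, 2, 3, 4]
  Insert 1 (step 5): P = [1, 3, 5, 7] / [2];  Q = [1, 2, 3, 4] / [5]
  Insert 6 (step 6): P = [1, 3, 5, 6] / [2, 7];  Q = [1, 2, 3, 4] / [5, 6]
  Insert 8 (step 7): P = [1, 3, 5, 6, 8] / [2, 7];  Q = [1, 2, 3, 4, 7] / [5, 6]
  Insert 4 (step 8): P = [1, 3, 4, 6, 8] / [2, 5] / [7];  Q = [1, 2, 3, 4, 7] / [5, 6] / [8]
Final shape: (5, 2, 1).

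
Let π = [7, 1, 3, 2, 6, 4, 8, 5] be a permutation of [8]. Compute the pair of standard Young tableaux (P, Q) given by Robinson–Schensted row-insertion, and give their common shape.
P = [1, 2, 4, 5] / [3, 6, 8] / [7];  Q = [1, 3, 5, 7] / [2, 6, 8] / [4];  common shape = (4, 3, 1)

Row-insert the values π_1, π_2, … into P one at a time, bumping the leftmost entry strictly greater than the inserted value down to the next row. The recording tableau Q records, in position (i, j), the step at which that cell was added to P.
  Insert 7 (step 1): P = [7];  Q = [1]
  Insert 1 (step 2): P = [1] / [7];  Q = [1] / [2]
  Insert 3 (step 3): P = [1, 3] / [7];  Q = [1, 3] / [2]
  Insert 2 (step 4): P = [1, 2] / [3] / [7];  Q = [1, 3] / [2] / [4]
  Insert 6 (step 5): P = [1, 2, 6] / [3] / [7];  Q = [1, 3, 5] / [2] / [4]
  Insert 4 (step 6): P = [1, 2, 4] / [3, 6] / [7];  Q = [1, 3, 5] / [2, 6] / [4]
  Insert 8 (step 7): P = [1, 2, 4, 8] / [3, 6] / [7];  Q = [1, 3, 5, 7] / [2, 6] / [4]
  Insert 5 (step 8): P = [1, 2, 4, 5] / [3, 6, 8] / [7];  Q = [1, 3, 5, 7] / [2, 6, 8] / [4]
Final shape: (4, 3, 1).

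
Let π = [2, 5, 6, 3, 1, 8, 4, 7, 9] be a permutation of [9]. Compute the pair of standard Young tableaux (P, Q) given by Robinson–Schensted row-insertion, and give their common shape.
P = [1, 3, 4, 7, 9] / [2, 6, 8] / [5];  Q = [1, 2, 3, 6, 9] / [4, 7, 8] / [5];  common shape = (5, 3, 1)

Row-insert the values π_1, π_2, … into P one at a time, bumping the leftmost entry strictly greater than the inserted value down to the next row. The recording tableau Q records, in position (i, j), the step at which that cell was added to P.
  Insert 2 (step 1): P = [2];  Q = [1]
  Insert 5 (step 2): P = [2, 5];  Q = [1, 2]
  Insert 6 (step 3): P = [2, 5, 6];  Q = [1, 2, 3]
  Insert 3 (step 4): P = [2, 3, 6] / [5];  Q = [1, 2, 3] / [4]
  Insert 1 (step 5): P = [1, 3, 6] / [2] / [5];  Q = [1, 2, 3] / [4] / [5]
  Insert 8 (step 6): P = [1, 3, 6, 8] / [2] / [5];  Q = [1, 2, 3, 6] / [4] / [5]
  Insert 4 (step 7): P = [1, 3, 4, 8] / [2, 6] / [5];  Q = [1, 2, 3, 6] / [4, 7] / [5]
  Insert 7 (step 8): P = [1, 3, 4, 7] / [2, 6, 8] / [5];  Q = [1, 2, 3, 6] / [4, 7, 8] / [5]
  Insert 9 (step 9): P = [1, 3, 4, 7, 9] / [2, 6, 8] / [5];  Q = [1, 2, 3, 6, 9] / [4, 7, 8] / [5]
Final shape: (5, 3, 1).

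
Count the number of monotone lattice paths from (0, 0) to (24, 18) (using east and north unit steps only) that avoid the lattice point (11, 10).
Number of paths = 281922942210

Total paths from (0, 0) to (24, 18): C(42, 24) = 353697121050. Paths through (11, 10): (paths (0, 0) → (11, 10)) × (paths (11, 10) → (24, 18)) = C(21, 11) · C(21, 13) = 352716 · 203490 = 71774178840. Avoidance count = 353697121050 − 71774178840 = 281922942210.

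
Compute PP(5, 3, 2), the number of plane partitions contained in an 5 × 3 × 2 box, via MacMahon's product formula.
PP(5, 3, 2) = 1176

Evaluate the triple product over i = 1..5, j = 1..3, k = 1..2. The factors are (2/1) · (3/2) · (3/2) · (4/3) · (4/3) · (5/4) · (3/2) · (4/3) · … (30 factors total). The numerators and denominators telescope so the product is an integer; carrying out the multiplication exactly gives PP(5, 3, 2) = 1176.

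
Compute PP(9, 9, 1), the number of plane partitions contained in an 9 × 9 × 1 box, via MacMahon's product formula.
PP(9, 9, 1) = 48620

Evaluate the triple product over i = 1..9, j = 1..9, k = 1..1. The factors are (2/1) · (3/2) · (4/3) · (5/4) · (6/5) · (7/6) · (8/7) · (9/8) · … (81 factors total). The numerators and denominators telescope so the product is an integer; carrying out the multiplication exactly gives PP(9, 9, 1) = 48620.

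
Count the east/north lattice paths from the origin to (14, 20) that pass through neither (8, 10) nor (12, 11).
Number of paths = 979230736

Inclusion–exclusion. Total paths: C(34, 14) = 1391975640. Through P₁: C(18, 8)·C(16, 6) = 350414064. Through P₂: C(23, 12)·C(11, 2) = 74364290. Since P₁ is strictly southwest of P₂, a monotone path through both must visit P₁ then P₂; paths through both = C(18, 8)·C(5, 4)·C(11, 2) = 12033450. Avoid both = 1391975640 − 350414064 − 74364290 + 12033450 = 979230736.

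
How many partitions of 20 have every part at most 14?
p(20, parts ≤ 14) = 608

Use the recurrence p(n, m) = p(n, m−1) + p(n−m, m): either the largest part is < m (count p(n, m−1)) or the largest part is exactly m (remove one copy of m, count p(n−m, m)). With p(0, ·) = 1 this gives p(20, parts ≤ 14) = 608. (By conjugating Young diagrams, this also counts partitions of 20 into at most 14 parts.)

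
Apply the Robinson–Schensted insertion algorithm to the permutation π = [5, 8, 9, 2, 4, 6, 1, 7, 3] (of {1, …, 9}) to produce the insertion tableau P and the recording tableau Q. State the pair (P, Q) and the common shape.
P = [1, 3, 6, 7] / [2, 4, 9] / [5, 8];  Q = [1, 2, 3, 8] / [4, 5, 6] / [7, 9];  common shape = (4, 3, 2)

Row-insert the values π_1, π_2, … into P one at a time, bumping the leftmost entry strictly greater than the inserted value down to the next row. The recording tableau Q records, in position (i, j), the step at which that cell was added to P.
  Insert 5 (step 1): P = [5];  Q = [1]
  Insert 8 (step 2): P = [5, 8];  Q = [1, 2]
  Insert 9 (step 3): P = [5, 8, 9];  Q = [1, 2, 3]
  Insert 2 (step 4): P = [2, 8, 9] / [5];  Q = [1, 2, 3] / [4]
  Insert 4 (step 5): P = [2, 4, 9] / [5, 8];  Q = [1, 2, 3] / [4, 5]
  Insert 6 (step 6): P = [2, 4, 6] / [5, 8, 9];  Q = [1, 2, 3] / [4, 5, 6]
  Insert 1 (step 7): P = [1, 4, 6] / [2, 8, 9] / [5];  Q = [1, 2, 3] / [4, 5, 6] / [7]
  Insert 7 (step 8): P = [1, 4, 6, 7] / [2, 8, 9] / [5];  Q = [1, 2, 3, 8] / [4, 5, 6] / [7]
  Insert 3 (step 9): P = [1, 3, 6, 7] / [2, 4, 9] / [5, 8];  Q = [1, 2, 3, 8] / [4, 5, 6] / [7, 9]
Final shape: (4, 3, 2).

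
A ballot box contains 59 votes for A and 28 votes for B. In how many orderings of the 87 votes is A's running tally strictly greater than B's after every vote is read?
Strict-lead orderings = 17762276310609452935080

Total orderings of the 87 votes with 59 for A: C(87, 59) = 49848969000742658237160. By the Bertrand ballot formula (Cycle Lemma / reflection principle), the number of orderings in which A is strictly ahead of B throughout is (p − q)/(p + q) · C(p + q, p) = (59 − 28)/(59 + 28) · 49848969000742658237160 = 17762276310609452935080.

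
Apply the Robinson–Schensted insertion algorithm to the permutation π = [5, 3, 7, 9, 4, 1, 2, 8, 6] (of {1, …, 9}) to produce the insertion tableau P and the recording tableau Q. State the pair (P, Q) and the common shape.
P = [1, 2, 6] / [3, 4, 8] / [5, 7, 9];  Q = [1, 3, 4] / [2, 5, 8] / [6, 7, 9];  common shape = (3, 3, 3)

Row-insert the values π_1, π_2, … into P one at a time, bumping the leftmost entry strictly greater than the inserted value down to the next row. The recording tableau Q records, in position (i, j), the step at which that cell was added to P.
  Insert 5 (step 1): P = [5];  Q = [1]
  Insert 3 (step 2): P = [3] / [5];  Q = [1] / [2]
  Insert 7 (step 3): P = [3, 7] / [5];  Q = [1, 3] / [2]
  Insert 9 (step 4): P = [3, 7, 9] / [5];  Q = [1, 3, 4] / [2]
  Insert 4 (step 5): P = [3, 4, 9] / [5, 7];  Q = [1, 3, 4] / [2, 5]
  Insert 1 (step 6): P = [1, 4, 9] / [3, 7] / [5];  Q = [1, 3, 4] / [2, 5] / [6]
  Insert 2 (step 7): P = [1, 2, 9] / [3, 4] / [5, 7];  Q = [1, 3, 4] / [2, 5] / [6, 7]
  Insert 8 (step 8): P = [1, 2, 8] / [3, 4, 9] / [5, 7];  Q = [1, 3, 4] / [2, 5, 8] / [6, 7]
  Insert 6 (step 9): P = [1, 2, 6] / [3, 4, 8] / [5, 7, 9];  Q = [1, 3, 4] / [2, 5, 8] / [6, 7, 9]
Final shape: (3, 3, 3).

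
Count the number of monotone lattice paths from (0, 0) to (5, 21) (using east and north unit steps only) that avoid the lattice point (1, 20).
Number of paths = 65675

Total paths from (0, 0) to (5, 21): C(26, 5) = 65780. Paths through (1, 20): (paths (0, 0) → (1, 20)) × (paths (1, 20) → (5, 21)) = C(21, 1) · C(5, 4) = 21 · 5 = 105. Avoidance count = 65780 − 105 = 65675.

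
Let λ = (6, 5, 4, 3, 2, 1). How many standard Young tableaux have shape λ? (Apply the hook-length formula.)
# SYT of shape (6, 5, 4, 3, 2, 1) = 1100742656

Hook-length formula: f^λ = n! / Π hook(c), product over all cells c of the Young diagram. For λ = (6, 5, 4, 3, 2, 1), n = 21 boxes. Hook lengths by row (left-to-right, top-to-bottom): [11, 9, 7, 5, 3, 1]; [9, 7, 5, 3, 1]; [7, 5, 3, 1]; [5, 3, 1]; [3, 1]; [1]. Product of hooks = 46414974375. So f^λ = 21! / 46414974375 = 51090942171709440000 / 46414974375 = 1100742656.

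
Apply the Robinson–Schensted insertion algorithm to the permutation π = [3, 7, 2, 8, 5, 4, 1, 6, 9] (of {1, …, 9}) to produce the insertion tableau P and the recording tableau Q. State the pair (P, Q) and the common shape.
P = [1, 4, 6, 9] / [2, 5, 8] / [3] / [7];  Q = [1, 2, 4, 9] / [3, 5, 8] / [6] / [7];  common shape = (4, 3, 1, 1)

Row-insert the values π_1, π_2, … into P one at a time, bumping the leftmost entry strictly greater than the inserted value down to the next row. The recording tableau Q records, in position (i, j), the step at which that cell was added to P.
  Insert 3 (step 1): P = [3];  Q = [1]
  Insert 7 (step 2): P = [3, 7];  Q = [1, 2]
  Insert 2 (step 3): P = [2, 7] / [3];  Q = [1, 2] / [3]
  Insert 8 (step 4): P = [2, 7, 8] / [3];  Q = [1, 2, 4] / [3]
  Insert 5 (step 5): P = [2, 5, 8] / [3, 7];  Q = [1, 2, 4] / [3, 5]
  Insert 4 (step 6): P = [2, 4, 8] / [3, 5] / [7];  Q = [1, 2, 4] / [3, 5] / [6]
  Insert 1 (step 7): P = [1, 4, 8] / [2, 5] / [3] / [7];  Q = [1, 2, 4] / [3, 5] / [6] / [7]
  Insert 6 (step 8): P = [1, 4, 6] / [2, 5, 8] / [3] / [7];  Q = [1, 2, 4] / [3, 5, 8] / [6] / [7]
  Insert 9 (step 9): P = [1, 4, 6, 9] / [2, 5, 8] / [3] / [7];  Q = [1, 2, 4, 9] / [3, 5, 8] / [6] / [7]
Final shape: (4, 3, 1, 1).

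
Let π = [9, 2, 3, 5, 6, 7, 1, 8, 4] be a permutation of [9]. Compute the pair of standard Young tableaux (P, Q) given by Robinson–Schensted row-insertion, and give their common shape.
P = [1, 3, 4, 6, 7, 8] / [2, 5] / [9];  Q = [1, 3, 4, 5, 6, 8] / [2, 9] / [7];  common shape = (6, 2, 1)

Row-insert the values π_1, π_2, … into P one at a time, bumping the leftmost entry strictly greater than the inserted value down to the next row. The recording tableau Q records, in position (i, j), the step at which that cell was added to P.
  Insert 9 (step 1): P = [9];  Q = [1]
  Insert 2 (step 2): P = [2] / [9];  Q = [1] / [2]
  Insert 3 (step 3): P = [2, 3] / [9];  Q = [1, 3] / [2]
  Insert 5 (step 4): P = [2, 3, 5] / [9];  Q = [1, 3, 4] / [2]
  Insert 6 (step 5): P = [2, 3, 5, 6] / [9];  Q = [1, 3, 4, 5] / [2]
  Insert 7 (step 6): P = [2, 3, 5, 6, 7] / [9];  Q = [1, 3, 4, 5, 6] / [2]
  Insert 1 (step 7): P = [1, 3, 5, 6, 7] / [2] / [9];  Q = [1, 3, 4, 5, 6] / [2] / [7]
  Insert 8 (step 8): P = [1, 3, 5, 6, 7, 8] / [2] / [9];  Q = [1, 3, 4, 5, 6, 8] / [2] / [7]
  Insert 4 (step 9): P = [1, 3, 4, 6, 7, 8] / [2, 5] / [9];  Q = [1, 3, 4, 5, 6, 8] / [2, 9] / [7]
Final shape: (6, 2, 1).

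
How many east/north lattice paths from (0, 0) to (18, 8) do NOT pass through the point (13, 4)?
Number of paths = 1262395

Total paths from (0, 0) to (18, 8): C(26, 18) = 1562275. Paths through (13, 4): (paths (0, 0) → (13, 4)) × (paths (13, 4) → (18, 8)) = C(17, 13) · C(9, 5) = 2380 · 126 = 299880. Avoidance count = 1562275 − 299880 = 1262395.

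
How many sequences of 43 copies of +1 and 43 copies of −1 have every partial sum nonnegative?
C_43 = 150853479205085351660700

These ballot sequences are counted by the Catalan number C_n = (1/(n + 1)) · C(2n, n). For n = 43: C_43 = (1/44) · C(86, 43) = 6637553085023755473070800/44 = 150853479205085351660700.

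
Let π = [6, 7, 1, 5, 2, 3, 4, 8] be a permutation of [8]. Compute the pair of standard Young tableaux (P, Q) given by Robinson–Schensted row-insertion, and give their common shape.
P = [1, 2, 3, 4, 8] / [5, 7] / [6];  Q = [1, 2, 6, 7, 8] / [3, 4] / [5];  common shape = (5, 2, 1)

Row-insert the values π_1, π_2, … into P one at a time, bumping the leftmost entry strictly greater than the inserted value down to the next row. The recording tableau Q records, in position (i, j), the step at which that cell was added to P.
  Insert 6 (step 1): P = [6];  Q = [1]
  Insert 7 (step 2): P = [6, 7];  Q = [1, 2]
  Insert 1 (step 3): P = [1, 7] / [6];  Q = [1, 2] / [3]
  Insert 5 (step 4): P = [1, 5] / [6, 7];  Q = [1, 2] / [3, 4]
  Insert 2 (step 5): P = [1, 2] / [5, 7] / [6];  Q = [1, 2] / [3, 4] / [5]
  Insert 3 (step 6): P = [1, 2, 3] / [5, 7] / [6];  Q = [1, 2, 6] / [3, 4] / [5]
  Insert 4 (step 7): P = [1, 2, 3, 4] / [5, 7] / [6];  Q = [1, 2, 6, 7] / [3, 4] / [5]
  Insert 8 (step 8): P = [1, 2, 3, 4, 8] / [5, 7] / [6];  Q = [1, 2, 6, 7, 8] / [3, 4] / [5]
Final shape: (5, 2, 1).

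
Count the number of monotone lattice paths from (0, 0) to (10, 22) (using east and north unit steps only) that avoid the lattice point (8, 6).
Number of paths = 64052781

Total paths from (0, 0) to (10, 22): C(32, 10) = 64512240. Paths through (8, 6): (paths (0, 0) → (8, 6)) × (paths (8, 6) → (10, 22)) = C(14, 8) · C(18, 2) = 3003 · 153 = 459459. Avoidance count = 64512240 − 459459 = 64052781.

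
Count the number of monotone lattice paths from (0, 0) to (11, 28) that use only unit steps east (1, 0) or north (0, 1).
Number of paths = 1676056044

A monotone lattice path from (0, 0) to (11, 28) consists of 11 east steps and 28 north steps in some order, so it is determined by which 11 of the 39 steps are east. The count is C(39, 11) = 1676056044.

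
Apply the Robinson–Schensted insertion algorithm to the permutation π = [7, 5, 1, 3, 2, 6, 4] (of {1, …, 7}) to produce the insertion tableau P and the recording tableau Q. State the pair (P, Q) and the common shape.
P = [1, 2, 4] / [3, 6] / [5] / [7];  Q = [1, 4, 6] / [2, 7] / [3] / [5];  common shape = (3, 2, 1, 1)

Row-insert the values π_1, π_2, … into P one at a time, bumping the leftmost entry strictly greater than the inserted value down to the next row. The recording tableau Q records, in position (i, j), the step at which that cell was added to P.
  Insert 7 (step 1): P = [7];  Q = [1]
  Insert 5 (step 2): P = [5] / [7];  Q = [1] / [2]
  Insert 1 (step 3): P = [1] / [5] / [7];  Q = [1] / [2] / [3]
  Insert 3 (step 4): P = [1, 3] / [5] / [7];  Q = [1, 4] / [2] / [3]
  Insert 2 (step 5): P = [1, 2] / [3] / [5] / [7];  Q = [1, 4] / [2] / [3] / [5]
  Insert 6 (step 6): P = [1, 2, 6] / [3] / [5] / [7];  Q = [1, 4, 6] / [2] / [3] / [5]
  Insert 4 (step 7): P = [1, 2, 4] / [3, 6] / [5] / [7];  Q = [1, 4, 6] / [2, 7] / [3] / [5]
Final shape: (3, 2, 1, 1).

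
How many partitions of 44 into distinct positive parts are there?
q(44) = 1816

A partition into distinct parts is a strictly decreasing sequence summing to n. The recurrence d(n, m) = d(n, m−1) + d(n−m, m−1) (use part m at most once) with q(n) = d(n, n) gives q(44) = 1816. (Euler's theorem: # distinct-part partitions = # odd-part partitions.)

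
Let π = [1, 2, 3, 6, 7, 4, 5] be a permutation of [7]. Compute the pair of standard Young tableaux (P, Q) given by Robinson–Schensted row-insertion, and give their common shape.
P = [1, 2, 3, 4, 5] / [6, 7];  Q = [1, 2, 3, 4, 5] / [6, 7];  common shape = (5, 2)

Row-insert the values π_1, π_2, … into P one at a time, bumping the leftmost entry strictly greater than the inserted value down to the next row. The recording tableau Q records, in position (i, j), the step at which that cell was added to P.
  Insert 1 (step 1): P = [1];  Q = [1]
  Insert 2 (step 2): P = [1, 2];  Q = [1, 2]
  Insert 3 (step 3): P = [1, 2, 3];  Q = [1, 2, 3]
  Insert 6 (step 4): P = [1, 2, 3, 6];  Q = [1, 2, 3, 4]
  Insert 7 (step 5): P = [1, 2, 3, 6, 7];  Q = [1, 2, 3, 4, 5]
  Insert 4 (step 6): P = [1, 2, 3, 4, 7] / [6];  Q = [1, 2, 3, 4, 5] / [6]
  Insert 5 (step 7): P = [1, 2, 3, 4, 5] / [6, 7];  Q = [1, 2, 3, 4, 5] / [6, 7]
Final shape: (5, 2).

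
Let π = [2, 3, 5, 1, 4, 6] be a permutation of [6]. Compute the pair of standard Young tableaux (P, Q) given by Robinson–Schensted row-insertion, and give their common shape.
P = [1, 3, 4, 6] / [2, 5];  Q = [1, 2, 3, 6] / [4, 5];  common shape = (4, 2)

Row-insert the values π_1, π_2, … into P one at a time, bumping the leftmost entry strictly greater than the inserted value down to the next row. The recording tableau Q records, in position (i, j), the step at which that cell was added to P.
  Insert 2 (step 1): P = [2];  Q = [1]
  Insert 3 (step 2): P = [2, 3];  Q = [1, 2]
  Insert 5 (step 3): P = [2, 3, 5];  Q = [1, 2, 3]
  Insert 1 (step 4): P = [1, 3, 5] / [2];  Q = [1, 2, 3] / [4]
  Insert 4 (step 5): P = [1, 3, 4] / [2, 5];  Q = [1, 2, 3] / [4, 5]
  Insert 6 (step 6): P = [1, 3, 4, 6] / [2, 5];  Q = [1, 2, 3, 6] / [4, 5]
Final shape: (4, 2).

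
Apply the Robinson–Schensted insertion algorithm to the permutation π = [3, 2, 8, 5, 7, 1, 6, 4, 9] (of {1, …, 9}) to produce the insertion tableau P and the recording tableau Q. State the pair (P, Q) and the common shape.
P = [1, 4, 6, 9] / [2, 5] / [3, 7] / [8];  Q = [1, 3, 5, 9] / [2, 4] / [6, 7] / [8];  common shape = (4, 2, 2, 1)

Row-insert the values π_1, π_2, … into P one at a time, bumping the leftmost entry strictly greater than the inserted value down to the next row. The recording tableau Q records, in position (i, j), the step at which that cell was added to P.
  Insert 3 (step 1): P = [3];  Q = [1]
  Insert 2 (step 2): P = [2] / [3];  Q = [1] / [2]
  Insert 8 (step 3): P = [2, 8] / [3];  Q = [1, 3] / [2]
  Insert 5 (step 4): P = [2, 5] / [3, 8];  Q = [1, 3] / [2, 4]
  Insert 7 (step 5): P = [2, 5, 7] / [3, 8];  Q = [1, 3, 5] / [2, 4]
  Insert 1 (step 6): P = [1, 5, 7] / [2, 8] / [3];  Q = [1, 3, 5] / [2, 4] / [6]
  Insert 6 (step 7): P = [1, 5, 6] / [2, 7] / [3, 8];  Q = [1, 3, 5] / [2, 4] / [6, 7]
  Insert 4 (step 8): P = [1, 4, 6] / [2, 5] / [3, 7] / [8];  Q = [1, 3, 5] / [2, 4] / [6, 7] / [8]
  Insert 9 (step 9): P = [1, 4, 6, 9] / [2, 5] / [3, 7] / [8];  Q = [1, 3, 5, 9] / [2, 4] / [6, 7] / [8]
Final shape: (4, 2, 2, 1).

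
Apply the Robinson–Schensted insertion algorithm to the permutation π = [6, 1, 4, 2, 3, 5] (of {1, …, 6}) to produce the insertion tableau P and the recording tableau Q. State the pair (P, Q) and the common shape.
P = [1, 2, 3, 5] / [4] / [6];  Q = [1, 3, 5, 6] / [2] / [4];  common shape = (4, 1, 1)

Row-insert the values π_1, π_2, … into P one at a time, bumping the leftmost entry strictly greater than the inserted value down to the next row. The recording tableau Q records, in position (i, j), the step at which that cell was added to P.
  Insert 6 (step 1): P = [6];  Q = [1]
  Insert 1 (step 2): P = [1] / [6];  Q = [1] / [2]
  Insert 4 (step 3): P = [1, 4] / [6];  Q = [1, 3] / [2]
  Insert 2 (step 4): P = [1, 2] / [4] / [6];  Q = [1, 3] / [2] / [4]
  Insert 3 (step 5): P = [1, 2, 3] / [4] / [6];  Q = [1, 3, 5] / [2] / [4]
  Insert 5 (step 6): P = [1, 2, 3, 5] / [4] / [6];  Q = [1, 3, 5, 6] / [2] / [4]
Final shape: (4, 1, 1).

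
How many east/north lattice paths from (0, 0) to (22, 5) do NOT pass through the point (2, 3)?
Number of paths = 78420

Total paths from (0, 0) to (22, 5): C(27, 22) = 80730. Paths through (2, 3): (paths (0, 0) → (2, 3)) × (paths (2, 3) → (22, 5)) = C(5, 2) · C(22, 20) = 10 · 231 = 2310. Avoidance count = 80730 − 2310 = 78420.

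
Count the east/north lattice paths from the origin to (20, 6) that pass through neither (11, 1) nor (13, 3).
Number of paths = 147646

Inclusion–exclusion. Total paths: C(26, 20) = 230230. Through P₁: C(12, 11)·C(14, 9) = 24024. Through P₂: C(16, 13)·C(10, 7) = 67200. Since P₁ is strictly southwest of P₂, a monotone path through both must visit P₁ then P₂; paths through both = C(12, 11)·C(4, 2)·C(10, 7) = 8640. Avoid both = 230230 − 24024 − 67200 + 8640 = 147646.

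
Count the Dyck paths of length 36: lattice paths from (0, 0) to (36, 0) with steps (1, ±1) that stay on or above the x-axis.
C_18 = 477638700

These Dyck paths are counted by the Catalan number C_n = (1/(n + 1)) · C(2n, n). For n = 18: C_18 = (1/19) · C(36, 18) = 9075135300/19 = 477638700.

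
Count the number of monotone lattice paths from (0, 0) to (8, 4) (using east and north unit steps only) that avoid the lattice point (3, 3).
Number of paths = 375

Total paths from (0, 0) to (8, 4): C(12, 8) = 495. Paths through (3, 3): (paths (0, 0) → (3, 3)) × (paths (3, 3) → (8, 4)) = C(6, 3) · C(6, 5) = 20 · 6 = 120. Avoidance count = 495 − 120 = 375.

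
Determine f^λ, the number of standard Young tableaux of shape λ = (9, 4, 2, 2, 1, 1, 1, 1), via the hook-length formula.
# SYT of shape (9, 4, 2, 2, 1, 1, 1, 1) = 214274970

Hook-length formula: f^λ = n! / Π hook(c), product over all cells c of the Young diagram. For λ = (9, 4, 2, 2, 1, 1, 1, 1), n = 21 boxes. Hook lengths by row (left-to-right, top-to-bottom): [16, 11, 8, 7, 5, 4, 3, 2, 1]; [10, 5, 2, 1]; [7, 2]; [6, 1]; [4]; [3]; [2]; [1]. Product of hooks = 238436352000. So f^λ = 21! / 238436352000 = 51090942171709440000 / 238436352000 = 214274970.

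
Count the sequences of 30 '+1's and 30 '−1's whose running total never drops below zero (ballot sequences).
C_30 = 3814986502092304

These ballot sequences are counted by the Catalan number C_n = (1/(n + 1)) · C(2n, n). For n = 30: C_30 = (1/31) · C(60, 30) = 118264581564861424/31 = 3814986502092304.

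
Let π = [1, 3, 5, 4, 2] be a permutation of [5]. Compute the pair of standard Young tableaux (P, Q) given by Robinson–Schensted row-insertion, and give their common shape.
P = [1, 2, 4] / [3] / [5];  Q = [1, 2, 3] / [4] / [5];  common shape = (3, 1, 1)

Row-insert the values π_1, π_2, … into P one at a time, bumping the leftmost entry strictly greater than the inserted value down to the next row. The recording tableau Q records, in position (i, j), the step at which that cell was added to P.
  Insert 1 (step 1): P = [1];  Q = [1]
  Insert 3 (step 2): P = [1, 3];  Q = [1, 2]
  Insert 5 (step 3): P = [1, 3, 5];  Q = [1, 2, 3]
  Insert 4 (step 4): P = [1, 3, 4] / [5];  Q = [1, 2, 3] / [4]
  Insert 2 (step 5): P = [1, 2, 4] / [3] / [5];  Q = [1, 2, 3] / [4] / [5]
Final shape: (3, 1, 1).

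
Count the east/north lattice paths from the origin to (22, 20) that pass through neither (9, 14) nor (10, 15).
Number of paths = 481506064900

Inclusion–exclusion. Total paths: C(42, 22) = 513791607420. Through P₁: C(23, 9)·C(19, 13) = 22171999080. Through P₂: C(25, 10)·C(17, 12) = 20227086880. Since P₁ is strictly southwest of P₂, a monotone path through both must visit P₁ then P₂; paths through both = C(23, 9)·C(2, 1)·C(17, 12) = 10113543440. Avoid both = 513791607420 − 22171999080 − 20227086880 + 10113543440 = 481506064900.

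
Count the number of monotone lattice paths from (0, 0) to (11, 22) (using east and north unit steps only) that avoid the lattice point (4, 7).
Number of paths = 137257200

Total paths from (0, 0) to (11, 22): C(33, 11) = 193536720. Paths through (4, 7): (paths (0, 0) → (4, 7)) × (paths (4, 7) → (11, 22)) = C(11, 4) · C(22, 7) = 330 · 170544 = 56279520. Avoidance count = 193536720 − 56279520 = 137257200.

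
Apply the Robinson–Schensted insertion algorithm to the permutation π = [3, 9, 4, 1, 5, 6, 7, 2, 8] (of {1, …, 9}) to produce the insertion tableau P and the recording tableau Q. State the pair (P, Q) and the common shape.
P = [1, 2, 5, 6, 7, 8] / [3, 4] / [9];  Q = [1, 2, 5, 6, 7, 9] / [3, 8] / [4];  common shape = (6, 2, 1)

Row-insert the values π_1, π_2, … into P one at a time, bumping the leftmost entry strictly greater than the inserted value down to the next row. The recording tableau Q records, in position (i, j), the step at which that cell was added to P.
  Insert 3 (step 1): P = [3];  Q = [1]
  Insert 9 (step 2): P = [3, 9];  Q = [1, 2]
  Insert 4 (step 3): P = [3, 4] / [9];  Q = [1, 2] / [3]
  Insert 1 (step 4): P = [1, 4] / [3] / [9];  Q = [1, 2] / [3] / [4]
  Insert 5 (step 5): P = [1, 4, 5] / [3] / [9];  Q = [1, 2, 5] / [3] / [4]
  Insert 6 (step 6): P = [1, 4, 5, 6] / [3] / [9];  Q = [1, 2, 5, 6] / [3] / [4]
  Insert 7 (step 7): P = [1, 4, 5, 6, 7] / [3] / [9];  Q = [1, 2, 5, 6, 7] / [3] / [4]
  Insert 2 (step 8): P = [1, 2, 5, 6, 7] / [3, 4] / [9];  Q = [1, 2, 5, 6, 7] / [3, 8] / [4]
  Insert 8 (step 9): P = [1, 2, 5, 6, 7, 8] / [3, 4] / [9];  Q = [1, 2, 5, 6, 7, 9] / [3, 8] / [4]
Final shape: (6, 2, 1).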